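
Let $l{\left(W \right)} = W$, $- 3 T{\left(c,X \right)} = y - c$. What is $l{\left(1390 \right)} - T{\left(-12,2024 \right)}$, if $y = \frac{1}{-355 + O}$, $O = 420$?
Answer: $\frac{271831}{195} \approx 1394.0$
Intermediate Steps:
$y = \frac{1}{65}$ ($y = \frac{1}{-355 + 420} = \frac{1}{65} \approx 0.015385$)
$T{\left(c,X \right)} = - \frac{1}{195} + \frac{c}{3}$ ($T{\left(c,X \right)} = - \frac{\frac{1}{65} - c}{3} = - \frac{1}{195} + \frac{c}{3}$)
$l{\left(1390 \right)} - T{\left(-12,2024 \right)} = 1390 - \left(- \frac{1}{195} + \frac{1}{3} \left(-12\right)\right) = 1390 - \left(- \frac{1}{195} - 4\right) = 1390 - - \frac{781}{195} = 1390 + \frac{781}{195} = \frac{271831}{195}$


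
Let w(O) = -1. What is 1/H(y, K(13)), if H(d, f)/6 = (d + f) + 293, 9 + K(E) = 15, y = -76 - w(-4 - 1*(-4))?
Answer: 1/1344 ≈ 0.00074405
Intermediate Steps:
y = -75 (y = -76 - 1*(-1) = -76 + 1 = -75)
K(E) = 6 (K(E) = -9 + 15 = 6)
H(d, f) = 1758 + 6*d + 6*f (H(d, f) = 6*((d + f) + 293) = 6*(293 + d + f) = 1758 + 6*d + 6*f)
1/H(y, K(13)) = 1/(1758 + 6*(-75) + 6*6) = 1/(1758 - 450 + 36) = 1/1344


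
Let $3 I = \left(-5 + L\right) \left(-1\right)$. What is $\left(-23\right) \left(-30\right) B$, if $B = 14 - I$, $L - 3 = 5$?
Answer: $10350$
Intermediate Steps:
$L = 8$ ($L = 3 + 5 = 8$)
$I = -1$ ($I = \frac{\left(-5 + 8\right) \left(-1\right)}{3} = \frac{3 \left(-1\right)}{3} = \frac{1}{3} \left(-3\right) = -1$)
$B = 15$ ($B = 14 - -1 = 14 + 1 = 15$)
$\left(-23\right) \left(-30\right) B = \left(-23\right) \left(-30\right) 15 = 690 \cdot 15 = 10350$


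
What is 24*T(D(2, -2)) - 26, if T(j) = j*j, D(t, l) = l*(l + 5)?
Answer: 838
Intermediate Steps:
D(t, l) = l*(5 + l)
T(j) = j²
24*T(D(2, -2)) - 26 = 24*(-2*(5 - 2))² - 26 = 24*(-2*3)² - 26 = 24*(-6)² - 26 = 24*36 - 26 = 864 - 26 = 838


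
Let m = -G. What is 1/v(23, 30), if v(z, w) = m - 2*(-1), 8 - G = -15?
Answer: -1/21 ≈ -0.047619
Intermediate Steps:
G = 23 (G = 8 - 1*(-15) = 8 + 15 = 23)
m = -23 (m = -1*23 = -23)
v(z, w) = -21 (v(z, w) = -23 - 2*(-1) = -23 + 2 = -21)
1/v(23, 30) = 1/(-21) = -1/21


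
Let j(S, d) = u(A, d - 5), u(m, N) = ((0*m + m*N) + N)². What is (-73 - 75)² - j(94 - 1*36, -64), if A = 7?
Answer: -282800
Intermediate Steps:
u(m, N) = (N + N*m)² (u(m, N) = ((0 + N*m) + N)² = (N*m + N)² = (N + N*m)²)
j(S, d) = 64*(-5 + d)² (j(S, d) = (d - 5)²*(1 + 7)² = (-5 + d)²*8² = (-5 + d)²*64 = 64*(-5 + d)²)
(-73 - 75)² - j(94 - 1*36, -64) = (-73 - 75)² - 64*(-5 - 64)² = (-148)² - 64*(-69)² = 21904 - 64*4761 = 21904 - 1*304704 = 21904 - 304704 = -282800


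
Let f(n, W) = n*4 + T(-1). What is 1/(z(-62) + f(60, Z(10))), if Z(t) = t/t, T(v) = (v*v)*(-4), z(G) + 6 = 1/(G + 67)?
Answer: 5/1151 ≈ 0.0043440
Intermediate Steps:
z(G) = -6 + 1/(67 + G) (z(G) = -6 + 1/(G + 67) = -6 + 1/(67 + G))
T(v) = -4*v**2 (T(v) = v**2*(-4) = -4*v**2)
Z(t) = 1
f(n, W) = -4 + 4*n (f(n, W) = n*4 - 4*(-1)**2 = 4*n - 4*1 = 4*n - 4 = -4 + 4*n)
1/(z(-62) + f(60, Z(10))) = 1/((-401 - 6*(-62))/(67 - 62) + (-4 + 4*60)) = 1/((-401 + 372)/5 + (-4 + 240)) = 1/((1/5)*(-29) + 236) = 1/(-29/5 + 236) = 1/(1151/5) = 5/1151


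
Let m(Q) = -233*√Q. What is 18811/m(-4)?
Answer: 18811*I/466 ≈ 40.367*I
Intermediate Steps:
18811/m(-4) = 18811/((-466*I)) = 18811*(I/466) = 18811*I/466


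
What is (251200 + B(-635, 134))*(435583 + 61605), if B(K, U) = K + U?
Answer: 124644534412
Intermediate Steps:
(251200 + B(-635, 134))*(435583 + 61605) = (251200 + (-635 + 134))*(435583 + 61605) = (251200 - 501)*497188 = 250699*497188 = 124644534412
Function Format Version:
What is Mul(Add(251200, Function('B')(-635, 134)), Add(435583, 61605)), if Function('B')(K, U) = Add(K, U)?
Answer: 124644534412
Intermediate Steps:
Mul(Add(251200, Function('B')(-635, 134)), Add(435583, 61605)) = Mul(Add(251200, Add(-635, 134)), Add(435583, 61605)) = Mul(Add(251200, -501), 497188) = Mul(250699, 497188) = 124644534412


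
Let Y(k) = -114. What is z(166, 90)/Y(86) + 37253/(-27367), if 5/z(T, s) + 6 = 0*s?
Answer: -25344217/18719028 ≈ -1.3539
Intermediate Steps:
z(T, s) = -⅚ (z(T, s) = 5/(-6 + 0*s) = 5/(-6 + 0) = 5/(-6) = 5*(-⅙) = -⅚)
z(166, 90)/Y(86) + 37253/(-27367) = -⅚/(-114) + 37253/(-27367) = -⅚*(-1/114) + 37253*(-1/27367) = 5/684 - 37253/27367 = -25344217/18719028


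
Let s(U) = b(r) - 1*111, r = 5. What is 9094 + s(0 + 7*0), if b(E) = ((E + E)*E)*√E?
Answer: 8983 + 50*√5 ≈ 9094.8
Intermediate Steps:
b(E) = 2*E^(5/2) (b(E) = ((2*E)*E)*√E = (2*E²)*√E = 2*E^(5/2))
s(U) = -111 + 50*√5 (s(U) = 2*5^(5/2) - 1*111 = 2*(25*√5) - 111 = 50*√5 - 111 = -111 + 50*√5)
9094 + s(0 + 7*0) = 9094 + (-111 + 50*√5) = 8983 + 50*√5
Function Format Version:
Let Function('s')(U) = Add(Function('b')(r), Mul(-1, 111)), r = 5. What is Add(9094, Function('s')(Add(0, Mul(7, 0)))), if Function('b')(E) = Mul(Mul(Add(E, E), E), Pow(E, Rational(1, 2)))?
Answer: Add(8983, Mul(50, Pow(5, Rational(1, 2)))) ≈ 9094.8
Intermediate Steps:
Function('b')(E) = Mul(2, Pow(E, Rational(5, 2))) (Function('b')(E) = Mul(Mul(Mul(2, E), E), Pow(E, Rational(1, 2))) = Mul(Mul(2, Pow(E, 2)), Pow(E, Rational(1, 2))) = Mul(2, Pow(E, Rational(5, 2))))
Function('s')(U) = Add(-111, Mul(50, Pow(5, Rational(1, 2)))) (Function('s')(U) = Add(Mul(2, Pow(5, Rational(5, 2))), Mul(-1, 111)) = Add(Mul(2, Mul(25, Pow(5, Rational(1, 2)))), -111) = Add(Mul(50, Pow(5, Rational(1, 2))), -111) = Add(-111, Mul(50, Pow(5, Rational(1, 2)))))
Add(9094, Function('s')(Add(0, Mul(7, 0)))) = Add(9094, Add(-111, Mul(50, Pow(5, Rational(1, 2))))) = Add(8983, Mul(50, Pow(5, Rational(1, 2))))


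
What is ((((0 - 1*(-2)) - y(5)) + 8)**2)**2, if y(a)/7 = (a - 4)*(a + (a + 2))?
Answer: 29986576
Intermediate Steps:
y(a) = 7*(-4 + a)*(2 + 2*a) (y(a) = 7*((a - 4)*(a + (a + 2))) = 7*((-4 + a)*(a + (2 + a))) = 7*((-4 + a)*(2 + 2*a)) = 7*(-4 + a)*(2 + 2*a))
((((0 - 1*(-2)) - y(5)) + 8)**2)**2 = ((((0 - 1*(-2)) - (-56 - 42*5 + 14*5**2)) + 8)**2)**2 = ((((0 + 2) - (-56 - 210 + 14*25)) + 8)**2)**2 = (((2 - (-56 - 210 + 350)) + 8)**2)**2 = (((2 - 1*84) + 8)**2)**2 = (((2 - 84) + 8)**2)**2 = ((-82 + 8)**2)**2 = ((-74)**2)**2 = 5476**2 = 29986576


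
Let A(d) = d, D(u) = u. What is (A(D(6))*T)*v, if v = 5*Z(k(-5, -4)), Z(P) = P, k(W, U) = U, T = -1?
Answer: 120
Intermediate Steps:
v = -20 (v = 5*(-4) = -20)
(A(D(6))*T)*v = (6*(-1))*(-20) = -6*(-20) = 120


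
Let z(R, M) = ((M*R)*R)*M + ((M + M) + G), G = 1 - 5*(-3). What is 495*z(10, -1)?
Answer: 56430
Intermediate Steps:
G = 16 (G = 1 + 15 = 16)
z(R, M) = 16 + 2*M + M²*R² (z(R, M) = ((M*R)*R)*M + ((M + M) + 16) = (M*R²)*M + (2*M + 16) = M²*R² + (16 + 2*M) = 16 + 2*M + M²*R²)
495*z(10, -1) = 495*(16 + 2*(-1) + (-1)²*10²) = 495*(16 - 2 + 1*100) = 495*(16 - 2 + 100) = 495*114 = 56430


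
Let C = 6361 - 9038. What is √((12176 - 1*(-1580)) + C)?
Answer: 3*√1231 ≈ 105.26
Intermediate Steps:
C = -2677
√((12176 - 1*(-1580)) + C) = √((12176 - 1*(-1580)) - 2677) = √((12176 + 1580) - 2677) = √(13756 - 2677) = √11079 = 3*√1231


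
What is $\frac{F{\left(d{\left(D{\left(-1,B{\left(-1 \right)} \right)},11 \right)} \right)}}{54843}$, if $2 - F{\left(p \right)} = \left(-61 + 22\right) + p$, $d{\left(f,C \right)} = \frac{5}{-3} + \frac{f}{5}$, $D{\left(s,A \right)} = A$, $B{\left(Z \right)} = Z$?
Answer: $\frac{643}{822645} \approx 0.00078163$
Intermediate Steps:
$d{\left(f,C \right)} = - \frac{5}{3} + \frac{f}{5}$ ($d{\left(f,C \right)} = 5 \left(- \frac{1}{3}\right) + f \frac{1}{5} = - \frac{5}{3} + \frac{f}{5}$)
$F{\left(p \right)} = 41 - p$ ($F{\left(p \right)} = 2 - \left(\left(-61 + 22\right) + p\right) = 2 - \left(-39 + p\right) = 41 - p$)
$\frac{F{\left(d{\left(D{\left(-1,B{\left(-1 \right)} \right)},11 \right)} \right)}}{54843} = \frac{41 - \left(- \frac{5}{3} + \frac{1}{5} \left(-1\right)\right)}{54843} = \left(41 - \left(- \frac{5}{3} - \frac{1}{5}\right)\right) \frac{1}{54843} = \left(41 - - \frac{28}{15}\right) \frac{1}{54843} = \left(41 + \frac{28}{15}\right) \frac{1}{54843} = \frac{643}{15} \cdot \frac{1}{54843} = \frac{643}{822645}$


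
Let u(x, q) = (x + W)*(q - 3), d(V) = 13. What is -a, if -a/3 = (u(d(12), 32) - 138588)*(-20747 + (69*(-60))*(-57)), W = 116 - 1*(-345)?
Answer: -80610354558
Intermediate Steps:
W = 461 (W = 116 + 345 = 461)
u(x, q) = (-3 + q)*(461 + x) (u(x, q) = (x + 461)*(q - 3) = (461 + x)*(-3 + q) = (-3 + q)*(461 + x))
a = 80610354558 (a = -3*((-1383 - 3*13 + 461*32 + 32*13) - 138588)*(-20747 + (69*(-60))*(-57)) = -3*((-1383 - 39 + 14752 + 416) - 138588)*(-20747 - 4140*(-57)) = -3*(13746 - 138588)*(-20747 + 235980) = -(-374526)*215233 = -3*(-26870118186) = 80610354558)
-a = -1*80610354558 = -80610354558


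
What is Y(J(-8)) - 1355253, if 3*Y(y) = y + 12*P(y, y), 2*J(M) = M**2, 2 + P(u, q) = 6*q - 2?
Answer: -4063471/3 ≈ -1.3545e+6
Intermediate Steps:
P(u, q) = -4 + 6*q (P(u, q) = -2 + (6*q - 2) = -2 + (-2 + 6*q) = -4 + 6*q)
J(M) = M**2/2
Y(y) = -16 + 73*y/3 (Y(y) = (y + 12*(-4 + 6*y))/3 = (y + (-48 + 72*y))/3 = (-48 + 73*y)/3 = -16 + 73*y/3)
Y(J(-8)) - 1355253 = (-16 + 73*((1/2)*(-8)**2)/3) - 1355253 = (-16 + 73*((1/2)*64)/3) - 1355253 = (-16 + (73/3)*32) - 1355253 = (-16 + 2336/3) - 1355253 = 2288/3 - 1355253 = -4063471/3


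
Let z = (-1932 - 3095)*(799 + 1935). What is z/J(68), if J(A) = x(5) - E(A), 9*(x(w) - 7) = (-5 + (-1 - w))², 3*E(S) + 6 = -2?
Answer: -61847181/104 ≈ -5.9468e+5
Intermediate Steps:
E(S) = -8/3 (E(S) = -2 + (⅓)*(-2) = -2 - ⅔ = -8/3)
x(w) = 7 + (-6 - w)²/9 (x(w) = 7 + (-5 + (-1 - w))²/9 = 7 + (-6 - w)²/9)
J(A) = 208/9 (J(A) = (7 + (6 + 5)²/9) - 1*(-8/3) = (7 + (⅑)*11²) + 8/3 = (7 + (⅑)*121) + 8/3 = (7 + 121/9) + 8/3 = 184/9 + 8/3 = 208/9)
z = -13743818 (z = -5027*2734 = -13743818)
z/J(68) = -13743818/208/9 = -13743818*9/208 = -61847181/104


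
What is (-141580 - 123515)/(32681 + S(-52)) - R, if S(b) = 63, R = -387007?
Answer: 12671892113/32744 ≈ 3.8700e+5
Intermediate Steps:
(-141580 - 123515)/(32681 + S(-52)) - R = (-141580 - 123515)/(32681 + 63) - 1*(-387007) = -265095/32744 + 387007 = 12671892113/32744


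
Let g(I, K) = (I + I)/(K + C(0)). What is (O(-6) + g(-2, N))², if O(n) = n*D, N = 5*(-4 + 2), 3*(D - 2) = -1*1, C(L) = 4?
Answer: 784/9 ≈ 87.111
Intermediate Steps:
D = 5/3 (D = 2 + (-1*1)/3 = 2 + (⅓)*(-1) = 2 - ⅓ = 5/3 ≈ 1.6667)
N = -10 (N = 5*(-2) = -10)
g(I, K) = 2*I/(4 + K) (g(I, K) = (I + I)/(K + 4) = (2*I)/(4 + K) = 2*I/(4 + K))
O(n) = 5*n/3 (O(n) = n*(5/3) = 5*n/3)
(O(-6) + g(-2, N))² = ((5/3)*(-6) + 2*(-2)/(4 - 10))² = (-10 + 2*(-2)/(-6))² = (-10 + 2*(-2)*(-⅙))² = (-10 + ⅔)² = (-28/3)² = 784/9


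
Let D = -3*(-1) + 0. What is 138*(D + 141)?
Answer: 19872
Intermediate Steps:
D = 3 (D = 3 + 0 = 3)
138*(D + 141) = 138*(3 + 141) = 138*144 = 19872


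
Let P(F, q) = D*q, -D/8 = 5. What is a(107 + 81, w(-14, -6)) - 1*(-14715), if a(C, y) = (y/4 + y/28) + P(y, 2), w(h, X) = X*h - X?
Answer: 102625/7 ≈ 14661.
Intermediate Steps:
D = -40 (D = -8*5 = -40)
w(h, X) = -X + X*h
P(F, q) = -40*q
a(C, y) = -80 + 2*y/7 (a(C, y) = (y/4 + y/28) - 40*2 = (y*(¼) + y*(1/28)) - 80 = (y/4 + y/28) - 80 = 2*y/7 - 80 = -80 + 2*y/7)
a(107 + 81, w(-14, -6)) - 1*(-14715) = (-80 + 2*(-6*(-1 - 14))/7) - 1*(-14715) = (-80 + 2*(-6*(-15))/7) + 14715 = (-80 + (2/7)*90) + 14715 = (-80 + 180/7) + 14715 = -380/7 + 14715 = 102625/7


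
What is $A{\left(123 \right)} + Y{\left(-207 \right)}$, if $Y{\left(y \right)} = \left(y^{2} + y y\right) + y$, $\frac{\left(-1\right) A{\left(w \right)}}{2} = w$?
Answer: $85245$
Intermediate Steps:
$A{\left(w \right)} = - 2 w$
$Y{\left(y \right)} = y + 2 y^{2}$ ($Y{\left(y \right)} = \left(y^{2} + y^{2}\right) + y = 2 y^{2} + y = y + 2 y^{2}$)
$A{\left(123 \right)} + Y{\left(-207 \right)} = \left(-2\right) 123 - 207 \left(1 + 2 \left(-207\right)\right) = -246 - 207 \left(1 - 414\right) = -246 - -85491 = -246 + 85491 = 85245$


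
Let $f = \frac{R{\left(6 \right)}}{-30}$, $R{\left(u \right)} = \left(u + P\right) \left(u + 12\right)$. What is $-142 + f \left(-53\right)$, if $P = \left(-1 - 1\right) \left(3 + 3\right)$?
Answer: $- \frac{1664}{5} \approx -332.8$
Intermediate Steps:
$P = -12$ ($P = \left(-2\right) 6 = -12$)
$R{\left(u \right)} = \left(-12 + u\right) \left(12 + u\right)$ ($R{\left(u \right)} = \left(u - 12\right) \left(u + 12\right) = \left(-12 + u\right) \left(12 + u\right)$)
$f = \frac{18}{5}$ ($f = \frac{-144 + 6^{2}}{-30} = \left(-144 + 36\right) \left(- \frac{1}{30}\right) = \left(-108\right) \left(- \frac{1}{30}\right) = \frac{18}{5} \approx 3.6$)
$-142 + f \left(-53\right) = -142 + \frac{18}{5} \left(-53\right) = -142 - \frac{954}{5} = - \frac{1664}{5}$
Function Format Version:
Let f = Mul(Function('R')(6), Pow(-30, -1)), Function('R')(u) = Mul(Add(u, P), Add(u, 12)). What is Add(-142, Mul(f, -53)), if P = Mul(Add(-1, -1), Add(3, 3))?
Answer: Rational(-1664, 5) ≈ -332.80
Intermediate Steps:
P = -12 (P = Mul(-2, 6) = -12)
Function('R')(u) = Mul(Add(-12, u), Add(12, u)) (Function('R')(u) = Mul(Add(u, -12), Add(u, 12)) = Mul(Add(-12, u), Add(12, u)))
f = Rational(18, 5) (f = Mul(Add(-144, Pow(6, 2)), Pow(-30, -1)) = Mul(Add(-144, 36), Rational(-1, 30)) = Mul(-108, Rational(-1, 30)) = Rational(18, 5) ≈ 3.6000)
Add(-142, Mul(f, -53)) = Add(-142, Mul(Rational(18, 5), -53)) = Add(-142, Rational(-954, 5)) = Rational(-1664, 5)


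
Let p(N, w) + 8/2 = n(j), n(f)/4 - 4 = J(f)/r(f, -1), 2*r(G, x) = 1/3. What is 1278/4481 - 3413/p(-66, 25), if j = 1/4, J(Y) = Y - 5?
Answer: 15424009/457062 ≈ 33.746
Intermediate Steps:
J(Y) = -5 + Y
r(G, x) = 1/6 (r(G, x) = (1/2)/3 = (1/2)*(1/3) = 1/6)
j = 1/4 ≈ 0.25000
n(f) = -104 + 24*f (n(f) = 16 + 4*((-5 + f)/(1/6)) = 16 + 4*((-5 + f)*6) = 16 + 4*(-30 + 6*f) = 16 + (-120 + 24*f) = -104 + 24*f)
p(N, w) = -102 (p(N, w) = -4 + (-104 + 24*(1/4)) = -4 + (-104 + 6) = -4 - 98 = -102)
1278/4481 - 3413/p(-66, 25) = 1278/4481 - 3413/(-102) = 1278*(1/4481) - 3413*(-1/102) = 1278/4481 + 3413/102 = 15424009/457062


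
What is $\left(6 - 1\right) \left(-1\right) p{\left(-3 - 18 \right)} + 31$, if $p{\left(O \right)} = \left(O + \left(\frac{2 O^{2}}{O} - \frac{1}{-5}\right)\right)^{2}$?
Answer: $- \frac{98441}{5} \approx -19688.0$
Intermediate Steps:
$p{\left(O \right)} = \left(\frac{1}{5} + 3 O\right)^{2}$ ($p{\left(O \right)} = \left(O + \left(2 O - - \frac{1}{5}\right)\right)^{2} = \left(O + \left(2 O + \frac{1}{5}\right)\right)^{2} = \left(O + \left(\frac{1}{5} + 2 O\right)\right)^{2} = \left(\frac{1}{5} + 3 O\right)^{2}$)
$\left(6 - 1\right) \left(-1\right) p{\left(-3 - 18 \right)} + 31 = \left(6 - 1\right) \left(-1\right) \frac{\left(1 + 15 \left(-3 - 18\right)\right)^{2}}{25} + 31 = 5 \left(-1\right) \frac{\left(1 + 15 \left(-3 - 18\right)\right)^{2}}{25} + 31 = - 5 \frac{\left(1 + 15 \left(-21\right)\right)^{2}}{25} + 31 = - 5 \frac{\left(1 - 315\right)^{2}}{25} + 31 = - 5 \frac{\left(-314\right)^{2}}{25} + 31 = - 5 \cdot \frac{1}{25} \cdot 98596 + 31 = \left(-5\right) \frac{98596}{25} + 31 = - \frac{98596}{5} + 31 = - \frac{98441}{5}$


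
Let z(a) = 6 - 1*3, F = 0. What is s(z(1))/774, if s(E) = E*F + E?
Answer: 1/258 ≈ 0.0038760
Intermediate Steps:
z(a) = 3 (z(a) = 6 - 3 = 3)
s(E) = E (s(E) = E*0 + E = 0 + E = E)
s(z(1))/774 = 3/774 = 3*(1/774) = 1/258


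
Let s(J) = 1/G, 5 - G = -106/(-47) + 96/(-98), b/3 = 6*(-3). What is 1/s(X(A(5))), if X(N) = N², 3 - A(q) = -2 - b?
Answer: 8577/2303 ≈ 3.7243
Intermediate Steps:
b = -54 (b = 3*(6*(-3)) = 3*(-18) = -54)
A(q) = -49 (A(q) = 3 - (-2 - 1*(-54)) = 3 - (-2 + 54) = 3 - 1*52 = 3 - 52 = -49)
G = 8577/2303 (G = 5 - (-106/(-47) + 96/(-98)) = 5 - (-106*(-1/47) + 96*(-1/98)) = 5 - (106/47 - 48/49) = 5 - 1*2938/2303 = 5 - 2938/2303 = 8577/2303 ≈ 3.7243)
s(J) = 2303/8577 (s(J) = 1/(8577/2303) = 2303/8577)
1/s(X(A(5))) = 1/(2303/8577) = 8577/2303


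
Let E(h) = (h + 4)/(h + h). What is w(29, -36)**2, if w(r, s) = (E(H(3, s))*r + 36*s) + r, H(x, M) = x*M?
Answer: 1144604224/729 ≈ 1.5701e+6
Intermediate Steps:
H(x, M) = M*x
E(h) = (4 + h)/(2*h) (E(h) = (4 + h)/((2*h)) = (1/(2*h))*(4 + h) = (4 + h)/(2*h))
w(r, s) = r + 36*s + r*(4 + 3*s)/(6*s) (w(r, s) = (((4 + s*3)/(2*((s*3))))*r + 36*s) + r = (((4 + 3*s)/(2*((3*s))))*r + 36*s) + r = (((1/(3*s))*(4 + 3*s)/2)*r + 36*s) + r = (((4 + 3*s)/(6*s))*r + 36*s) + r = (r*(4 + 3*s)/(6*s) + 36*s) + r = (36*s + r*(4 + 3*s)/(6*s)) + r = r + 36*s + r*(4 + 3*s)/(6*s))
w(29, -36)**2 = (36*(-36) + (3/2)*29 + (2/3)*29/(-36))**2 = (-1296 + 87/2 + (2/3)*29*(-1/36))**2 = (-1296 + 87/2 - 29/54)**2 = (-33832/27)**2 = 1144604224/729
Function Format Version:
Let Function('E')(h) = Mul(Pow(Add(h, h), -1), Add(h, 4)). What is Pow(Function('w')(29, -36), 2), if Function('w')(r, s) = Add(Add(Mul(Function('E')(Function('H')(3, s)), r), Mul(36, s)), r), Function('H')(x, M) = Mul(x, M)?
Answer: Rational(1144604224, 729) ≈ 1.5701e+6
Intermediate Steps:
Function('H')(x, M) = Mul(M, x)
Function('E')(h) = Mul(Rational(1, 2), Pow(h, -1), Add(4, h)) (Function('E')(h) = Mul(Pow(Mul(2, h), -1), Add(4, h)) = Mul(Mul(Rational(1, 2), Pow(h, -1)), Add(4, h)) = Mul(Rational(1, 2), Pow(h, -1), Add(4, h)))
Function('w')(r, s) = Add(r, Mul(36, s), Mul(Rational(1, 6), r, Pow(s, -1), Add(4, Mul(3, s)))) (Function('w')(r, s) = Add(Add(Mul(Mul(Rational(1, 2), Pow(Mul(s, 3), -1), Add(4, Mul(s, 3))), r), Mul(36, s)), r) = Add(Add(Mul(Mul(Rational(1, 2), Pow(Mul(3, s), -1), Add(4, Mul(3, s))), r), Mul(36, s)), r) = Add(Add(Mul(Mul(Rational(1, 2), Mul(Rational(1, 3), Pow(s, -1)), Add(4, Mul(3, s))), r), Mul(36, s)), r) = Add(Add(Mul(Mul(Rational(1, 6), Pow(s, -1), Add(4, Mul(3, s))), r), Mul(36, s)), r) = Add(Add(Mul(Rational(1, 6), r, Pow(s, -1), Add(4, Mul(3, s))), Mul(36, s)), r) = Add(Add(Mul(36, s), Mul(Rational(1, 6), r, Pow(s, -1), Add(4, Mul(3, s)))), r) = Add(r, Mul(36, s), Mul(Rational(1, 6), r, Pow(s, -1), Add(4, Mul(3, s)))))
Pow(Function('w')(29, -36), 2) = Pow(Add(Mul(36, -36), Mul(Rational(3, 2), 29), Mul(Rational(2, 3), 29, Pow(-36, -1))), 2) = Pow(Add(-1296, Rational(87, 2), Mul(Rational(2, 3), 29, Rational(-1, 36))), 2) = Pow(Add(-1296, Rational(87, 2), Rational(-29, 54)), 2) = Pow(Rational(-33832, 27), 2) = Rational(1144604224, 729)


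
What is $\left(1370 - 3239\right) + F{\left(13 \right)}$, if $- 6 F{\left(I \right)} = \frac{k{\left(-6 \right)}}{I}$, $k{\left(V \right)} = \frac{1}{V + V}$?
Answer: $- \frac{1749383}{936} \approx -1869.0$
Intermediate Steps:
$k{\left(V \right)} = \frac{1}{2 V}$
$F{\left(I \right)} = \frac{1}{72 I}$ ($F{\left(I \right)} = - \frac{\frac{1}{2 \left(-6\right)} \frac{1}{I}}{6} = - \frac{\frac{1}{2} \left(- \frac{1}{6}\right) \frac{1}{I}}{6} = - \frac{\left(- \frac{1}{12}\right) \frac{1}{I}}{6} = \frac{1}{72 I}$)
$\left(1370 - 3239\right) + F{\left(13 \right)} = \left(1370 - 3239\right) + \frac{1}{72 \cdot 13} = -1869 + \frac{1}{72} \cdot \frac{1}{13} = -1869 + \frac{1}{936} = - \frac{1749383}{936}$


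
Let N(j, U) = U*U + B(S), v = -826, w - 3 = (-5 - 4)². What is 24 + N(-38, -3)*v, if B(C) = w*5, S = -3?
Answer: -354330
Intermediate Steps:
w = 84 (w = 3 + (-5 - 4)² = 3 + (-9)² = 3 + 81 = 84)
B(C) = 420 (B(C) = 84*5 = 420)
N(j, U) = 420 + U² (N(j, U) = U*U + 420 = U² + 420 = 420 + U²)
24 + N(-38, -3)*v = 24 + (420 + (-3)²)*(-826) = 24 + (420 + 9)*(-826) = 24 + 429*(-826) = 24 - 354354 = -354330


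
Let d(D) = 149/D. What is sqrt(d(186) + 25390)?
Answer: sqrt(878420154)/186 ≈ 159.34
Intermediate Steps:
sqrt(d(186) + 25390) = sqrt(149/186 + 25390) = sqrt(4722689/186) = sqrt(878420154)/186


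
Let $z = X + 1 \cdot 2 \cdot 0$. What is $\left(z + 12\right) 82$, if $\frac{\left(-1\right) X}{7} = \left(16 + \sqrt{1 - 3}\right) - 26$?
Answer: $6724 - 574 i \sqrt{2} \approx 6724.0 - 811.76 i$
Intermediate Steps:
$X = 70 - 7 i \sqrt{2}$ ($X = - 7 \left(\left(16 + \sqrt{1 - 3}\right) - 26\right) = - 7 \left(\left(16 + \sqrt{-2}\right) - 26\right) = - 7 \left(\left(16 + i \sqrt{2}\right) - 26\right) = - 7 \left(-10 + i \sqrt{2}\right) = 70 - 7 i \sqrt{2} \approx 70.0 - 9.8995 i$)
$z = 70 - 7 i \sqrt{2}$ ($z = \left(70 - 7 i \sqrt{2}\right) + 1 \cdot 2 \cdot 0 = \left(70 - 7 i \sqrt{2}\right) + 2 \cdot 0 = \left(70 - 7 i \sqrt{2}\right) + 0 = 70 - 7 i \sqrt{2} \approx 70.0 - 9.8995 i$)
$\left(z + 12\right) 82 = \left(\left(70 - 7 i \sqrt{2}\right) + 12\right) 82 = \left(82 - 7 i \sqrt{2}\right) 82 = 6724 - 574 i \sqrt{2}$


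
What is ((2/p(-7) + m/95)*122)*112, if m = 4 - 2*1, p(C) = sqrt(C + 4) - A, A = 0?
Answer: 27328/95 - 27328*I*sqrt(3)/3 ≈ 287.66 - 15778.0*I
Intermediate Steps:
p(C) = sqrt(4 + C) (p(C) = sqrt(C + 4) - 1*0 = sqrt(4 + C) + 0 = sqrt(4 + C))
m = 2 (m = 4 - 2 = 2)
((2/p(-7) + m/95)*122)*112 = ((2/(sqrt(4 - 7)) + 2/95)*122)*112 = ((2/(sqrt(-3)) + 2*(1/95))*122)*112 = ((2/((I*sqrt(3))) + 2/95)*122)*112 = ((2*(-I*sqrt(3)/3) + 2/95)*122)*112 = ((-2*I*sqrt(3)/3 + 2/95)*122)*112 = ((2/95 - 2*I*sqrt(3)/3)*122)*112 = (244/95 - 244*I*sqrt(3)/3)*112 = 27328/95 - 27328*I*sqrt(3)/3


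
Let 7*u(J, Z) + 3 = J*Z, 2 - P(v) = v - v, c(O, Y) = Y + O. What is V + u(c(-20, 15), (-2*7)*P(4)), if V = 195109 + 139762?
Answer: 2344234/7 ≈ 3.3489e+5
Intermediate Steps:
c(O, Y) = O + Y
P(v) = 2 (P(v) = 2 - (v - v) = 2 - 1*0 = 2 + 0 = 2)
V = 334871
u(J, Z) = -3/7 + J*Z/7 (u(J, Z) = -3/7 + (J*Z)/7 = -3/7 + J*Z/7)
V + u(c(-20, 15), (-2*7)*P(4)) = 334871 + (-3/7 + (-20 + 15)*(-2*7*2)/7) = 334871 + (-3/7 + (1/7)*(-5)*(-14*2)) = 334871 + (-3/7 + (1/7)*(-5)*(-28)) = 334871 + (-3/7 + 20) = 334871 + 137/7 = 2344234/7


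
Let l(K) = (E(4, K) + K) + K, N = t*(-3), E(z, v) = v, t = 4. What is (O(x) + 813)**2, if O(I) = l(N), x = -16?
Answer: 603729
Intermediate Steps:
N = -12 (N = 4*(-3) = -12)
l(K) = 3*K (l(K) = (K + K) + K = 2*K + K = 3*K)
O(I) = -36 (O(I) = 3*(-12) = -36)
(O(x) + 813)**2 = (-36 + 813)**2 = 777**2 = 603729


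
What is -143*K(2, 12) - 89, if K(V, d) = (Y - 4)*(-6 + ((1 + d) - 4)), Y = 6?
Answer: -947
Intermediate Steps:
K(V, d) = -18 + 2*d (K(V, d) = (6 - 4)*(-6 + ((1 + d) - 4)) = 2*(-6 + (-3 + d)) = 2*(-9 + d) = -18 + 2*d)
-143*K(2, 12) - 89 = -143*(-18 + 2*12) - 89 = -143*(-18 + 24) - 89 = -143*6 - 89 = -858 - 89 = -947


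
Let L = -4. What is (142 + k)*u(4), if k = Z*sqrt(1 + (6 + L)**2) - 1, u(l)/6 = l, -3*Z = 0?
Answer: 3384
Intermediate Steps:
Z = 0 (Z = -1/3*0 = 0)
u(l) = 6*l
k = -1 (k = 0*sqrt(1 + (6 - 4)**2) - 1 = 0*sqrt(1 + 2**2) - 1 = 0*sqrt(1 + 4) - 1 = 0*sqrt(5) - 1 = 0 - 1 = -1)
(142 + k)*u(4) = (142 - 1)*(6*4) = 141*24 = 3384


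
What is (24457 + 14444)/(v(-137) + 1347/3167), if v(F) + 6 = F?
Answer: -123199467/451534 ≈ -272.85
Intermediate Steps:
v(F) = -6 + F
(24457 + 14444)/(v(-137) + 1347/3167) = (24457 + 14444)/((-6 - 137) + 1347/3167) = 38901/(-143 + 1347*(1/3167)) = 38901/(-143 + 1347/3167) = 38901/(-451534/3167) = 38901*(-3167/451534) = -123199467/451534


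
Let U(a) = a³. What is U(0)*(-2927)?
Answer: 0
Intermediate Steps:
U(0)*(-2927) = 0³*(-2927) = 0*(-2927) = 0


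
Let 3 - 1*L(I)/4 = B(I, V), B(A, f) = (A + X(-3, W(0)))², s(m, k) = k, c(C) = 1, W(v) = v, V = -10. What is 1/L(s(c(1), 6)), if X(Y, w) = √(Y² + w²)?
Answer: -1/312 ≈ -0.0032051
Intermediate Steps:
B(A, f) = (3 + A)² (B(A, f) = (A + √((-3)² + 0²))² = (A + √(9 + 0))² = (A + √9)² = (A + 3)² = (3 + A)²)
L(I) = 12 - 4*(3 + I)²
1/L(s(c(1), 6)) = 1/(12 - 4*(3 + 6)²) = 1/(12 - 4*9²) = 1/(12 - 4*81) = 1/(12 - 324) = 1/(-312) = -1/312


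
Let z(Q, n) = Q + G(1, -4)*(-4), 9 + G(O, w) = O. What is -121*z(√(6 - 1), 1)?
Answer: -3872 - 121*√5 ≈ -4142.6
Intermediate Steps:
G(O, w) = -9 + O
z(Q, n) = 32 + Q (z(Q, n) = Q + (-9 + 1)*(-4) = Q - 8*(-4) = Q + 32 = 32 + Q)
-121*z(√(6 - 1), 1) = -121*(32 + √(6 - 1)) = -121*(32 + √5) = -3872 - 121*√5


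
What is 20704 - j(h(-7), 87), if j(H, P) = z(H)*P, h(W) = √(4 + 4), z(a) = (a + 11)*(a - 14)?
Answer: 33406 + 522*√2 ≈ 34144.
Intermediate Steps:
z(a) = (-14 + a)*(11 + a) (z(a) = (11 + a)*(-14 + a) = (-14 + a)*(11 + a))
h(W) = 2*√2 (h(W) = √8 = 2*√2)
j(H, P) = P*(-154 + H² - 3*H) (j(H, P) = (-154 + H² - 3*H)*P = P*(-154 + H² - 3*H))
20704 - j(h(-7), 87) = 20704 - 87*(-154 + (2*√2)² - 6*√2) = 20704 - 87*(-154 + 8 - 6*√2) = 20704 - 87*(-146 - 6*√2) = 20704 - (-12702 - 522*√2) = 20704 + (12702 + 522*√2) = 33406 + 522*√2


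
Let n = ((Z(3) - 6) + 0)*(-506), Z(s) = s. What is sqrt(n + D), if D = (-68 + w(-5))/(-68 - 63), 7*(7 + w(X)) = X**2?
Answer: sqrt(1276928002)/917 ≈ 38.969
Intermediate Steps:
w(X) = -7 + X**2/7
D = 500/917 (D = (-68 + (-7 + (1/7)*(-5)**2))/(-68 - 63) = (-68 + (-7 + (1/7)*25))/(-131) = -(-68 + (-7 + 25/7))/131 = -(-68 - 24/7)/131 = -1/131*(-500/7) = 500/917 ≈ 0.54526)
n = 1518 (n = ((3 - 6) + 0)*(-506) = (-3 + 0)*(-506) = -3*(-506) = 1518)
sqrt(n + D) = sqrt(1518 + 500/917) = sqrt(1392506/917) = sqrt(1276928002)/917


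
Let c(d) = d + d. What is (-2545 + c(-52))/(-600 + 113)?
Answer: 2649/487 ≈ 5.4394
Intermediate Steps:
c(d) = 2*d
(-2545 + c(-52))/(-600 + 113) = (-2545 + 2*(-52))/(-600 + 113) = (-2545 - 104)/(-487) = -2649*(-1/487) = 2649/487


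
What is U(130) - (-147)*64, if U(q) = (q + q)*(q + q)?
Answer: 77008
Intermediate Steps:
U(q) = 4*q**2 (U(q) = (2*q)*(2*q) = 4*q**2)
U(130) - (-147)*64 = 4*130**2 - (-147)*64 = 4*16900 - 1*(-9408) = 67600 + 9408 = 77008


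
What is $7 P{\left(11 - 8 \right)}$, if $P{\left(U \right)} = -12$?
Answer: $-84$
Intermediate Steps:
$7 P{\left(11 - 8 \right)} = 7 \left(-12\right) = -84$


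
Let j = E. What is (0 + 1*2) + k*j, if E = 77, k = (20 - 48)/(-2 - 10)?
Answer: 545/3 ≈ 181.67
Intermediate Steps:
k = 7/3 (k = -28/(-12) = -28*(-1/12) = 7/3 ≈ 2.3333)
j = 77
(0 + 1*2) + k*j = (0 + 1*2) + (7/3)*77 = (0 + 2) + 539/3 = 2 + 539/3 = 545/3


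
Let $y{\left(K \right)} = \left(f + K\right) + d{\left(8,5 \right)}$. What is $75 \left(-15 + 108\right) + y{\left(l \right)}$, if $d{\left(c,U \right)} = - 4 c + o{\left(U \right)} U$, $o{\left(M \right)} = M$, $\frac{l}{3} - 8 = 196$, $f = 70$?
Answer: $7650$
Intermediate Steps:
$l = 612$ ($l = 24 + 3 \cdot 196 = 24 + 588 = 612$)
$d{\left(c,U \right)} = U^{2} - 4 c$ ($d{\left(c,U \right)} = - 4 c + U U = - 4 c + U^{2} = U^{2} - 4 c$)
$y{\left(K \right)} = 63 + K$ ($y{\left(K \right)} = \left(70 + K\right) + \left(5^{2} - 32\right) = \left(70 + K\right) + \left(25 - 32\right) = \left(70 + K\right) - 7 = 63 + K$)
$75 \left(-15 + 108\right) + y{\left(l \right)} = 75 \left(-15 + 108\right) + \left(63 + 612\right) = 75 \cdot 93 + 675 = 6975 + 675 = 7650$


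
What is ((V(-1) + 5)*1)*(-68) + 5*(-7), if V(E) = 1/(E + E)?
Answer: -341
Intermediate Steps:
V(E) = 1/(2*E)
((V(-1) + 5)*1)*(-68) + 5*(-7) = (((½)/(-1) + 5)*1)*(-68) + 5*(-7) = (((½)*(-1) + 5)*1)*(-68) - 35 = ((-½ + 5)*1)*(-68) - 35 = ((9/2)*1)*(-68) - 35 = (9/2)*(-68) - 35 = -306 - 35 = -341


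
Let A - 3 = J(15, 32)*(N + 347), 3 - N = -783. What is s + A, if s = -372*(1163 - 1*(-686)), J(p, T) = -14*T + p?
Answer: -1178414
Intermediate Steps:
N = 786 (N = 3 - 1*(-783) = 3 + 783 = 786)
J(p, T) = p - 14*T
s = -687828 (s = -372*(1163 + 686) = -372*1849 = -687828)
A = -490586 (A = 3 + (15 - 14*32)*(786 + 347) = 3 + (15 - 448)*1133 = 3 - 433*1133 = 3 - 490589 = -490586)
s + A = -687828 - 490586 = -1178414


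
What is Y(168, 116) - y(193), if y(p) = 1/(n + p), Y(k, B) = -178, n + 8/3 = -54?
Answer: -72805/409 ≈ -178.01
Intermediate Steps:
n = -170/3 (n = -8/3 - 54 = -170/3 ≈ -56.667)
y(p) = 1/(-170/3 + p)
Y(168, 116) - y(193) = -178 - 3/(-170 + 3*193) = -178 - 3/(-170 + 579) = -178 - 3/409 = -72805/409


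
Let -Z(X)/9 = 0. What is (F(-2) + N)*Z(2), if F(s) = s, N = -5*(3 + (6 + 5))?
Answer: 0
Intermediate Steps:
Z(X) = 0 (Z(X) = -9*0 = 0)
N = -70 (N = -5*(3 + 11) = -5*14 = -70)
(F(-2) + N)*Z(2) = (-2 - 70)*0 = -72*0 = 0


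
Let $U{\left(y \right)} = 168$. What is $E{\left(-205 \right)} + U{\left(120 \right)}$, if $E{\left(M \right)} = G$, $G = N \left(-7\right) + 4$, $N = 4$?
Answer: $144$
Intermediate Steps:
$G = -24$ ($G = 4 \left(-7\right) + 4 = -28 + 4 = -24$)
$E{\left(M \right)} = -24$
$E{\left(-205 \right)} + U{\left(120 \right)} = -24 + 168 = 144$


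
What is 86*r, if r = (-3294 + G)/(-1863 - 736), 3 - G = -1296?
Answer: 171570/2599 ≈ 66.014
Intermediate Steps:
G = 1299 (G = 3 - 1*(-1296) = 3 + 1296 = 1299)
r = 1995/2599 (r = (-3294 + 1299)/(-1863 - 736) = -1995/(-2599) = -1995*(-1/2599) = 1995/2599 ≈ 0.76760)
86*r = 86*(1995/2599) = 171570/2599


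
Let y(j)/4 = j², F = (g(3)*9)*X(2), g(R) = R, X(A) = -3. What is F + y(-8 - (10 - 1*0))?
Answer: 1215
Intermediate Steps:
F = -81 (F = (3*9)*(-3) = 27*(-3) = -81)
y(j) = 4*j²
F + y(-8 - (10 - 1*0)) = -81 + 4*(-8 - (10 - 1*0))² = -81 + 4*(-8 - (10 + 0))² = -81 + 4*(-8 - 1*10)² = -81 + 4*(-8 - 10)² = -81 + 4*(-18)² = -81 + 4*324 = -81 + 1296 = 1215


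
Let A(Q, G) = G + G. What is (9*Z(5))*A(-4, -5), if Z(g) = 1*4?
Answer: -360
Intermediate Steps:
Z(g) = 4
A(Q, G) = 2*G
(9*Z(5))*A(-4, -5) = (9*4)*(2*(-5)) = 36*(-10) = -360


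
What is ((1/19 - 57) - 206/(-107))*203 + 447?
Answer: -21798829/2033 ≈ -10723.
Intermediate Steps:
((1/19 - 57) - 206/(-107))*203 + 447 = ((1/19 - 57) - 206*(-1/107))*203 + 447 = (-1082/19 + 206/107)*203 + 447 = -111860/2033*203 + 447 = -22707580/2033 + 447 = -21798829/2033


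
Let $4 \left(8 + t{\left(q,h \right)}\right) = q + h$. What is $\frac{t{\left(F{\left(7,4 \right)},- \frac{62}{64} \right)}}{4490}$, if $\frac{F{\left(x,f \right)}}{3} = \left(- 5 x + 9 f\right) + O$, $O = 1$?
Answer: $- \frac{863}{574720} \approx -0.0015016$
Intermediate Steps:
$F{\left(x,f \right)} = 3 - 15 x + 27 f$ ($F{\left(x,f \right)} = 3 \left(\left(- 5 x + 9 f\right) + 1\right) = 3 \left(1 - 5 x + 9 f\right) = 3 - 15 x + 27 f$)
$t{\left(q,h \right)} = -8 + \frac{h}{4} + \frac{q}{4}$ ($t{\left(q,h \right)} = -8 + \frac{q + h}{4} = -8 + \frac{h + q}{4} = -8 + \left(\frac{h}{4} + \frac{q}{4}\right) = -8 + \frac{h}{4} + \frac{q}{4}$)
$\frac{t{\left(F{\left(7,4 \right)},- \frac{62}{64} \right)}}{4490} = \frac{-8 + \frac{\left(-62\right) \frac{1}{64}}{4} + \frac{3 - 105 + 27 \cdot 4}{4}}{4490} = \left(-8 + \frac{\left(-62\right) \frac{1}{64}}{4} + \frac{3 - 105 + 108}{4}\right) \frac{1}{4490} = \left(-8 + \frac{1}{4} \left(- \frac{31}{32}\right) + \frac{1}{4} \cdot 6\right) \frac{1}{4490} = \left(-8 - \frac{31}{128} + \frac{3}{2}\right) \frac{1}{4490} = \left(- \frac{863}{128}\right) \frac{1}{4490} = - \frac{863}{574720}$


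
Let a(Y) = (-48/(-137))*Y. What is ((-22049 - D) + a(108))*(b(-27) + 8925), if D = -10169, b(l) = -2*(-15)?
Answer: -14528377080/137 ≈ -1.0605e+8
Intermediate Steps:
b(l) = 30
a(Y) = 48*Y/137 (a(Y) = (-48*(-1/137))*Y = 48*Y/137)
((-22049 - D) + a(108))*(b(-27) + 8925) = ((-22049 - 1*(-10169)) + (48/137)*108)*(30 + 8925) = ((-22049 + 10169) + 5184/137)*8955 = (-11880 + 5184/137)*8955 = -1622376/137*8955 = -14528377080/137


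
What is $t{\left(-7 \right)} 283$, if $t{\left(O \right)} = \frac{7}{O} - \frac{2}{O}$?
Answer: $- \frac{1415}{7} \approx -202.14$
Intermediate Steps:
$t{\left(O \right)} = \frac{5}{O}$
$t{\left(-7 \right)} 283 = \frac{5}{-7} \cdot 283 = 5 \left(- \frac{1}{7}\right) 283 = \left(- \frac{5}{7}\right) 283 = - \frac{1415}{7}$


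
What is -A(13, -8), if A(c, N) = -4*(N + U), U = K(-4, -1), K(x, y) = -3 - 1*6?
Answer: -68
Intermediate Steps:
K(x, y) = -9 (K(x, y) = -3 - 6 = -9)
U = -9
A(c, N) = 36 - 4*N (A(c, N) = -4*(N - 9) = -4*(-9 + N) = 36 - 4*N)
-A(13, -8) = -(36 - 4*(-8)) = -(36 + 32) = -1*68 = -68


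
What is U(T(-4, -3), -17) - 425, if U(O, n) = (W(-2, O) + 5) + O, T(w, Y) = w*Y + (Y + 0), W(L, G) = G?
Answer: -402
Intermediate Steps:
T(w, Y) = Y + Y*w (T(w, Y) = Y*w + Y = Y + Y*w)
U(O, n) = 5 + 2*O (U(O, n) = (O + 5) + O = (5 + O) + O = 5 + 2*O)
U(T(-4, -3), -17) - 425 = (5 + 2*(-3*(1 - 4))) - 425 = (5 + 2*(-3*(-3))) - 425 = (5 + 2*9) - 425 = (5 + 18) - 425 = 23 - 425 = -402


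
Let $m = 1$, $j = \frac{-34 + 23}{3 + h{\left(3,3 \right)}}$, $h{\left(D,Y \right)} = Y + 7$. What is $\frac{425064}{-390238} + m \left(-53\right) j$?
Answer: $\frac{110991461}{2536547} \approx 43.757$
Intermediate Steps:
$h{\left(D,Y \right)} = 7 + Y$
$j = - \frac{11}{13}$ ($j = \frac{-34 + 23}{3 + \left(7 + 3\right)} = - \frac{11}{3 + 10} = - \frac{11}{13} \approx -0.84615$)
$\frac{425064}{-390238} + m \left(-53\right) j = \frac{425064}{-390238} + 1 \left(-53\right) \left(- \frac{11}{13}\right) = 425064 \left(- \frac{1}{390238}\right) - - \frac{583}{13} = - \frac{212532}{195119} + \frac{583}{13} = \frac{110991461}{2536547}$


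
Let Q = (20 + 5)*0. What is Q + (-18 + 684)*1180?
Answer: 785880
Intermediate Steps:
Q = 0 (Q = 25*0 = 0)
Q + (-18 + 684)*1180 = 0 + (-18 + 684)*1180 = 0 + 666*1180 = 0 + 785880 = 785880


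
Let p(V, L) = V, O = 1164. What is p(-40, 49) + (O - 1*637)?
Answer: 487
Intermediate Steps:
p(-40, 49) + (O - 1*637) = -40 + (1164 - 1*637) = -40 + (1164 - 637) = -40 + 527 = 487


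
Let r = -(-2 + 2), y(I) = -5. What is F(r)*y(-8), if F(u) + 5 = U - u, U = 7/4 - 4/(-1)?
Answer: -15/4 ≈ -3.7500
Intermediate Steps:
U = 23/4 (U = 7*(¼) - 4*(-1) = 7/4 + 4 = 23/4 ≈ 5.7500)
r = 0 (r = -1*0 = 0)
F(u) = ¾ - u (F(u) = -5 + (23/4 - u) = ¾ - u)
F(r)*y(-8) = (¾ - 1*0)*(-5) = (¾ + 0)*(-5) = (¾)*(-5) = -15/4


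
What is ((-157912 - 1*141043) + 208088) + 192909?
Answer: 102042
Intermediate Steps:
((-157912 - 1*141043) + 208088) + 192909 = ((-157912 - 141043) + 208088) + 192909 = (-298955 + 208088) + 192909 = -90867 + 192909 = 102042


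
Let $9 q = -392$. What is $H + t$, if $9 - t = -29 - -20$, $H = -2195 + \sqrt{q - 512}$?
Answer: $-2177 + \frac{50 i \sqrt{2}}{3} \approx -2177.0 + 23.57 i$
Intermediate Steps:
$q = - \frac{392}{9}$ ($q = \frac{1}{9} \left(-392\right) = - \frac{392}{9} \approx -43.556$)
$H = -2195 + \frac{50 i \sqrt{2}}{3}$ ($H = -2195 + \sqrt{- \frac{392}{9} - 512} = -2195 + \sqrt{- \frac{5000}{9}} = -2195 + \frac{50 i \sqrt{2}}{3} \approx -2195.0 + 23.57 i$)
$t = 18$ ($t = 9 - \left(-29 - -20\right) = 9 - \left(-29 + 20\right) = 9 - -9 = 9 + 9 = 18$)
$H + t = \left(-2195 + \frac{50 i \sqrt{2}}{3}\right) + 18 = -2177 + \frac{50 i \sqrt{2}}{3}$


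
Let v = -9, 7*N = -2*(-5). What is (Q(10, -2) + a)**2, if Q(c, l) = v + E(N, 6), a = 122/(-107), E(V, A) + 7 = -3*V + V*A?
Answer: 92698384/561001 ≈ 165.24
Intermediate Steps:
N = 10/7 (N = (-2*(-5))/7 = (1/7)*10 = 10/7 ≈ 1.4286)
E(V, A) = -7 - 3*V + A*V (E(V, A) = -7 + (-3*V + V*A) = -7 + (-3*V + A*V) = -7 - 3*V + A*V)
a = -122/107 (a = 122*(-1/107) = -122/107 ≈ -1.1402)
Q(c, l) = -82/7 (Q(c, l) = -9 + (-7 - 3*10/7 + 6*(10/7)) = -9 + (-7 - 30/7 + 60/7) = -9 - 19/7 = -82/7)
(Q(10, -2) + a)**2 = (-82/7 - 122/107)**2 = (-9628/749)**2 = 92698384/561001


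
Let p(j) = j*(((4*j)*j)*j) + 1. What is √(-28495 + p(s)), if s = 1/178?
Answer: I*√7151109660215/15842 ≈ 168.8*I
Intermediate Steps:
s = 1/178 ≈ 0.0056180
p(j) = 1 + 4*j⁴ (p(j) = j*((4*j²)*j) + 1 = j*(4*j³) + 1 = 4*j⁴ + 1 = 1 + 4*j⁴)
√(-28495 + p(s)) = √(-28495 + (1 + 4*(1/178)⁴)) = √(-28495 + (1 + 4*(1/1003875856))) = √(-28495 + (1 + 1/250968964)) = √(-28495 + 250968965/250968964) = √(-7151109660215/250968964) = I*√7151109660215/15842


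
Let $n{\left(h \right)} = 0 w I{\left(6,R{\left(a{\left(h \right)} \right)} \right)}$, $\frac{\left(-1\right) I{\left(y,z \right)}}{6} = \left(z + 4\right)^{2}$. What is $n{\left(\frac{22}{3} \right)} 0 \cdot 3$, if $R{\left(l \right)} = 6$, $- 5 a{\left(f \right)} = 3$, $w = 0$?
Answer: $0$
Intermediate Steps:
$a{\left(f \right)} = - \frac{3}{5}$ ($a{\left(f \right)} = \left(- \frac{1}{5}\right) 3 = - \frac{3}{5}$)
$I{\left(y,z \right)} = - 6 \left(4 + z\right)^{2}$ ($I{\left(y,z \right)} = - 6 \left(z + 4\right)^{2} = - 6 \left(4 + z\right)^{2}$)
$n{\left(h \right)} = 0$ ($n{\left(h \right)} = 0 \cdot 0 \left(- 6 \left(4 + 6\right)^{2}\right) = 0 \left(- 6 \cdot 10^{2}\right) = 0 \left(\left(-6\right) 100\right) = 0 \left(-600\right) = 0$)
$n{\left(\frac{22}{3} \right)} 0 \cdot 3 = 0 \cdot 0 \cdot 3 = 0 \cdot 0 = 0$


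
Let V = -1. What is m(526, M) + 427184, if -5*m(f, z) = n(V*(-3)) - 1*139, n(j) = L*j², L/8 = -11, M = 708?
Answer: 2136851/5 ≈ 4.2737e+5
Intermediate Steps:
L = -88 (L = 8*(-11) = -88)
n(j) = -88*j²
m(f, z) = 931/5 (m(f, z) = -(-88*(-1*(-3))² - 1*139)/5 = -(-88*3² - 139)/5 = -(-88*9 - 139)/5 = -(-792 - 139)/5 = -⅕*(-931) = 931/5)
m(526, M) + 427184 = 931/5 + 427184 = 2136851/5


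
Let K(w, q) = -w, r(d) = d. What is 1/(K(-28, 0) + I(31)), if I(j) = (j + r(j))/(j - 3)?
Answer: 14/423 ≈ 0.033097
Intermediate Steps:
I(j) = 2*j/(-3 + j) (I(j) = (j + j)/(j - 3) = (2*j)/(-3 + j) = 2*j/(-3 + j))
1/(K(-28, 0) + I(31)) = 1/(-1*(-28) + 2*31/(-3 + 31)) = 1/(28 + 2*31/28) = 1/(28 + 2*31*(1/28)) = 1/(28 + 31/14) = 1/(423/14) = 14/423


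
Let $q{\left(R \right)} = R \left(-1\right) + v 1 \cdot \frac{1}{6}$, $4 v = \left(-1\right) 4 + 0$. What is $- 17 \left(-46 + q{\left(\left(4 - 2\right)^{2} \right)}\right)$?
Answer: $\frac{5117}{6} \approx 852.83$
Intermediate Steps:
$v = -1$ ($v = \frac{\left(-1\right) 4 + 0}{4} = \frac{-4 + 0}{4} = \frac{1}{4} \left(-4\right) = -1$)
$q{\left(R \right)} = - \frac{1}{6} - R$ ($q{\left(R \right)} = R \left(-1\right) - 1 \cdot \frac{1}{6} = - R - 1 \cdot \frac{1}{6} = - R - \frac{1}{6} = - \frac{1}{6} - R$)
$- 17 \left(-46 + q{\left(\left(4 - 2\right)^{2} \right)}\right) = - 17 \left(-46 - \left(\frac{1}{6} + \left(4 - 2\right)^{2}\right)\right) = - 17 \left(-46 - \frac{25}{6}\right) = \left(-17\right) \left(- \frac{301}{6}\right) = \frac{5117}{6}$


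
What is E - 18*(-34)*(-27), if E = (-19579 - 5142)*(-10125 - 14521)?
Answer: 609257242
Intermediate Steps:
E = 609273766 (E = -24721*(-24646) = 609273766)
E - 18*(-34)*(-27) = 609273766 - 18*(-34)*(-27) = 609273766 + 612*(-27) = 609273766 - 16524 = 609257242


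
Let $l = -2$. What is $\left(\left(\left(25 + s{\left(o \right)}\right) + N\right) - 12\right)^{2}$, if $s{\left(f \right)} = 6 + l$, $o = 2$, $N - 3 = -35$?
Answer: $225$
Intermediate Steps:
$N = -32$ ($N = 3 - 35 = -32$)
$s{\left(f \right)} = 4$ ($s{\left(f \right)} = 6 - 2 = 4$)
$\left(\left(\left(25 + s{\left(o \right)}\right) + N\right) - 12\right)^{2} = \left(\left(\left(25 + 4\right) - 32\right) - 12\right)^{2} = \left(\left(29 - 32\right) - 12\right)^{2} = \left(-3 - 12\right)^{2} = \left(-15\right)^{2} = 225$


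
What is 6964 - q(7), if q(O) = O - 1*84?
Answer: 7041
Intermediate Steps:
q(O) = -84 + O (q(O) = O - 84 = -84 + O)
6964 - q(7) = 6964 - (-84 + 7) = 6964 - 1*(-77) = 6964 + 77 = 7041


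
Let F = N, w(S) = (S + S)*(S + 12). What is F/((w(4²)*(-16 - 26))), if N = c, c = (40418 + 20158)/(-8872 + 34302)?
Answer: -631/9968560 ≈ -6.3299e-5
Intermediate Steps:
w(S) = 2*S*(12 + S) (w(S) = (2*S)*(12 + S) = 2*S*(12 + S))
c = 30288/12715 (c = 60576/25430 = 60576*(1/25430) = 30288/12715 ≈ 2.3821)
N = 30288/12715 ≈ 2.3821
F = 30288/12715 ≈ 2.3821
F/((w(4²)*(-16 - 26))) = 30288/(12715*(((2*4²*(12 + 4²))*(-16 - 26)))) = 30288/(12715*(((2*16*(12 + 16))*(-42)))) = 30288/(12715*(((2*16*28)*(-42)))) = 30288/(12715*((896*(-42)))) = (30288/12715)/(-37632) = (30288/12715)*(-1/37632) = -631/9968560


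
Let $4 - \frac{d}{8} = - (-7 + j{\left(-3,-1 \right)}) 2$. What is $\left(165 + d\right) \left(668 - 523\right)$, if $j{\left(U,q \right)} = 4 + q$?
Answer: $19285$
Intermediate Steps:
$d = -32$ ($d = 32 - 8 - (-7 + \left(4 - 1\right)) 2 = 32 - 8 - (-7 + 3) 2 = 32 - 8 \left(-1\right) \left(-4\right) 2 = 32 - 8 \cdot 4 \cdot 2 = 32 - 64 = -32$)
$\left(165 + d\right) \left(668 - 523\right) = \left(165 - 32\right) \left(668 - 523\right) = 133 \cdot 145 = 19285$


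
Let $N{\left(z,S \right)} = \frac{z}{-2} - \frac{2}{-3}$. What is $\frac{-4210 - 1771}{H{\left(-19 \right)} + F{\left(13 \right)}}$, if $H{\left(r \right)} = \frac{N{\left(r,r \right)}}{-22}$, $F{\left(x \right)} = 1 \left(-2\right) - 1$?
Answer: $\frac{789492}{457} \approx 1727.6$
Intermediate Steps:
$N{\left(z,S \right)} = \frac{2}{3} - \frac{z}{2}$ ($N{\left(z,S \right)} = z \left(- \frac{1}{2}\right) - - \frac{2}{3} = - \frac{z}{2} + \frac{2}{3} = \frac{2}{3} - \frac{z}{2}$)
$F{\left(x \right)} = -3$ ($F{\left(x \right)} = -2 - 1 = -3$)
$H{\left(r \right)} = - \frac{1}{33} + \frac{r}{44}$ ($H{\left(r \right)} = \frac{\frac{2}{3} - \frac{r}{2}}{-22} = \left(\frac{2}{3} - \frac{r}{2}\right) \left(- \frac{1}{22}\right) = - \frac{1}{33} + \frac{r}{44}$)
$\frac{-4210 - 1771}{H{\left(-19 \right)} + F{\left(13 \right)}} = \frac{-4210 - 1771}{\left(- \frac{1}{33} + \frac{1}{44} \left(-19\right)\right) - 3} = - \frac{5981}{\left(- \frac{1}{33} - \frac{19}{44}\right) - 3} = - \frac{5981}{- \frac{61}{132} - 3} = - \frac{5981}{- \frac{457}{132}} = \left(-5981\right) \left(- \frac{132}{457}\right) = \frac{789492}{457}$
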